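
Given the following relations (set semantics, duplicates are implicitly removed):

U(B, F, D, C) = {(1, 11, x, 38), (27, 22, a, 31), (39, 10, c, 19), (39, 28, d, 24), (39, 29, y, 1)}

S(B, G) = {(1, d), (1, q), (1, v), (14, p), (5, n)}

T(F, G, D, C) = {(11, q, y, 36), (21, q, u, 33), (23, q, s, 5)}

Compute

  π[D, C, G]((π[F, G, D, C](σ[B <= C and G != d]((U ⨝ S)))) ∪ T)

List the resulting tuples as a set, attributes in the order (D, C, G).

{(s, 5, q), (u, 33, q), (x, 38, q), (x, 38, v), (y, 36, q)}

Joining U and S on B yields {(1, 11, x, 38, d), (1, 11, x, 38, q), (1, 11, x, 38, v)}.
Filtering on B <= C and G != d leaves {(1, 11, x, 38, q), (1, 11, x, 38, v)}.
π_{F, G, D, C} gives {(11, q, x, 38), (11, v, x, 38)}.
Union: {(11, q, x, 38), (11, v, x, 38)} with {(11, q, y, 36), (21, q, u, 33), (23, q, s, 5)} → {(11, q, x, 38), (11, q, y, 36), (11, v, x, 38), (21, q, u, 33), (23, q, s, 5)}
π_{D, C, G} gives {(s, 5, q), (u, 33, q), (x, 38, q), (x, 38, v), (y, 36, q)}.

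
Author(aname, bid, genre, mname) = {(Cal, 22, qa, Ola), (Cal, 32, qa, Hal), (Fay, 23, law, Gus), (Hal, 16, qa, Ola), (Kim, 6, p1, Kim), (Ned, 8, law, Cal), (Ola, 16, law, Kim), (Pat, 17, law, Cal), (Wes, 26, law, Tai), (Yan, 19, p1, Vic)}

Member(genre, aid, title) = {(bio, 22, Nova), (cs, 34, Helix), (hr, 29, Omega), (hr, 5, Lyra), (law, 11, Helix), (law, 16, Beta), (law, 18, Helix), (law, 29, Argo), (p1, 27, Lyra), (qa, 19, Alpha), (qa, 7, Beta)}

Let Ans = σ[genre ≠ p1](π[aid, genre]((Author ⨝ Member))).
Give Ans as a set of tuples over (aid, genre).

{(11, law), (16, law), (18, law), (19, qa), (29, law), (7, qa)}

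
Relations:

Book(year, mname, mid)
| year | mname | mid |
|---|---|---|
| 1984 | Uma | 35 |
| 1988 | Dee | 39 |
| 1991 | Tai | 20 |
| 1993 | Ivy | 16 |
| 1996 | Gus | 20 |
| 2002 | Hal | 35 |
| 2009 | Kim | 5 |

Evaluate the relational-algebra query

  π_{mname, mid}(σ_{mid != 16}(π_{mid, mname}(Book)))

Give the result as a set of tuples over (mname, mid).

π[mid, mname]: project onto (mid, mname) → {(16, Ivy), (20, Gus), (20, Tai), (35, Hal), (35, Uma), (39, Dee), (5, Kim)}
Filtering on mid != 16 leaves {(20, Gus), (20, Tai), (35, Hal), (35, Uma), (39, Dee), (5, Kim)}.
π[mname, mid]: project onto (mname, mid) → {(Dee, 39), (Gus, 20), (Hal, 35), (Kim, 5), (Tai, 20), (Uma, 35)}

{(Dee, 39), (Gus, 20), (Hal, 35), (Kim, 5), (Tai, 20), (Uma, 35)}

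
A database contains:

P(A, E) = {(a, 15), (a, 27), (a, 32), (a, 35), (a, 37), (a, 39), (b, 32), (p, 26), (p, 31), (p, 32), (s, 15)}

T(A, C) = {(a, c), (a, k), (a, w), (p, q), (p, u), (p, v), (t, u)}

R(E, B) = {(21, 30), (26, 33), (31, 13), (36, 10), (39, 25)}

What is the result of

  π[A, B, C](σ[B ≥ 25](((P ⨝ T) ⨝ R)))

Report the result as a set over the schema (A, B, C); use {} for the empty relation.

Natural join on A: {(a, 15, c), (a, 15, k), (a, 15, w), (a, 27, c), (a, 27, k), (a, 27, w), (a, 32, c), (a, 32, k), (a, 32, w), (a, 35, c), (a, 35, k), (a, 35, w), (a, 37, c), (a, 37, k), (a, 37, w), (a, 39, c), (a, 39, k), (a, 39, w), (p, 26, q), (p, 26, u), (p, 26, v), (p, 31, q), (p, 31, u), (p, 31, v), (p, 32, q), (p, 32, u), (p, 32, v)}
Natural join on E: {(a, 39, c, 25), (a, 39, k, 25), (a, 39, w, 25), (p, 26, q, 33), (p, 26, u, 33), (p, 26, v, 33), (p, 31, q, 13), (p, 31, u, 13), (p, 31, v, 13)}
Apply σ_{B ≥ 25}; surviving tuples: {(a, 39, c, 25), (a, 39, k, 25), (a, 39, w, 25), (p, 26, q, 33), (p, 26, u, 33), (p, 26, v, 33)}
Projecting to A, B, C: {(a, 25, c), (a, 25, k), (a, 25, w), (p, 33, q), (p, 33, u), (p, 33, v)}

{(a, 25, c), (a, 25, k), (a, 25, w), (p, 33, q), (p, 33, u), (p, 33, v)}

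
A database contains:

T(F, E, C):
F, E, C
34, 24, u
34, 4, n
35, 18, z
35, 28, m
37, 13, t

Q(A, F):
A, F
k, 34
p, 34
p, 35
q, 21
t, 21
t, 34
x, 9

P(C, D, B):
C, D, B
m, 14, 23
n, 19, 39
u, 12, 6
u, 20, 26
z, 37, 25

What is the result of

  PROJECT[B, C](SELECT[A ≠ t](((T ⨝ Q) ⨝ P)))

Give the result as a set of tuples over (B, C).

{(23, m), (25, z), (26, u), (39, n), (6, u)}

T ⋈ Q (natural join on F): {(34, 24, u, k), (34, 24, u, p), (34, 24, u, t), (34, 4, n, k), (34, 4, n, p), (34, 4, n, t), (35, 18, z, p), (35, 28, m, p)}
(T ⨝ Q) ⋈ P (natural join on C): {(34, 24, u, k, 12, 6), (34, 24, u, k, 20, 26), (34, 24, u, p, 12, 6), (34, 24, u, p, 20, 26), (34, 24, u, t, 12, 6), (34, 24, u, t, 20, 26), (34, 4, n, k, 19, 39), (34, 4, n, p, 19, 39), (34, 4, n, t, 19, 39), (35, 18, z, p, 37, 25), (35, 28, m, p, 14, 23)}
σ[A ≠ t]: keep tuples satisfying A ≠ t → {(34, 24, u, k, 12, 6), (34, 24, u, k, 20, 26), (34, 24, u, p, 12, 6), (34, 24, u, p, 20, 26), (34, 4, n, k, 19, 39), (34, 4, n, p, 19, 39), (35, 18, z, p, 37, 25), (35, 28, m, p, 14, 23)}
π_{B, C} gives {(23, m), (25, z), (26, u), (39, n), (6, u)} (3 duplicate(s) eliminated).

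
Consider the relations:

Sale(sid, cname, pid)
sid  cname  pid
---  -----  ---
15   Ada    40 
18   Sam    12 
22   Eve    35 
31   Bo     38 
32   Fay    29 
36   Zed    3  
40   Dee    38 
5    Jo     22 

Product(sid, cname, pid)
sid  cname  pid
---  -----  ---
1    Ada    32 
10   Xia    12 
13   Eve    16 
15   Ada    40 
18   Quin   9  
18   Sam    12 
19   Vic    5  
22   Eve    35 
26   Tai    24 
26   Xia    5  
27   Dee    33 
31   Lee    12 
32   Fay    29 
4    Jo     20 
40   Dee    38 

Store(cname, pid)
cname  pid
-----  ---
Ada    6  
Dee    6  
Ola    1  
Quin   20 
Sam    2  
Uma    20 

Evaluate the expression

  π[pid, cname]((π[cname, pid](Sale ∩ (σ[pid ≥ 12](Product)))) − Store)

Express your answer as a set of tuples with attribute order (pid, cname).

Apply σ_{pid ≥ 12}; surviving tuples: {(1, Ada, 32), (10, Xia, 12), (13, Eve, 16), (15, Ada, 40), (18, Sam, 12), (22, Eve, 35), (26, Tai, 24), (27, Dee, 33), (31, Lee, 12), (32, Fay, 29), (4, Jo, 20), (40, Dee, 38)}
Taking the intersection: {(15, Ada, 40), (18, Sam, 12), (22, Eve, 35), (32, Fay, 29), (40, Dee, 38)}
Keep only column(s) cname, pid: {(Ada, 40), (Dee, 38), (Eve, 35), (Fay, 29), (Sam, 12)}
Taking the difference: {(Ada, 40), (Dee, 38), (Eve, 35), (Fay, 29), (Sam, 12)}
Keep only column(s) pid, cname: {(12, Sam), (29, Fay), (35, Eve), (38, Dee), (40, Ada)}

{(12, Sam), (29, Fay), (35, Eve), (38, Dee), (40, Ada)}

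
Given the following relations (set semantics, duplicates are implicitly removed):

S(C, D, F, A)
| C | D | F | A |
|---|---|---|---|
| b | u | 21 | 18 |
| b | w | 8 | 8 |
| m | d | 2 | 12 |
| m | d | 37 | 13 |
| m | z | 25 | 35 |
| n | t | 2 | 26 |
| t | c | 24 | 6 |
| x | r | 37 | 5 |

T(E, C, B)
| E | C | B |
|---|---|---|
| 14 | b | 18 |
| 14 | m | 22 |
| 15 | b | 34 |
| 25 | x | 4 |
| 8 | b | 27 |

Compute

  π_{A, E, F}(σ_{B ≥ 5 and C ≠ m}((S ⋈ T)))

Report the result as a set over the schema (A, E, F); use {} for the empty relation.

{(18, 14, 21), (18, 15, 21), (18, 8, 21), (8, 14, 8), (8, 15, 8), (8, 8, 8)}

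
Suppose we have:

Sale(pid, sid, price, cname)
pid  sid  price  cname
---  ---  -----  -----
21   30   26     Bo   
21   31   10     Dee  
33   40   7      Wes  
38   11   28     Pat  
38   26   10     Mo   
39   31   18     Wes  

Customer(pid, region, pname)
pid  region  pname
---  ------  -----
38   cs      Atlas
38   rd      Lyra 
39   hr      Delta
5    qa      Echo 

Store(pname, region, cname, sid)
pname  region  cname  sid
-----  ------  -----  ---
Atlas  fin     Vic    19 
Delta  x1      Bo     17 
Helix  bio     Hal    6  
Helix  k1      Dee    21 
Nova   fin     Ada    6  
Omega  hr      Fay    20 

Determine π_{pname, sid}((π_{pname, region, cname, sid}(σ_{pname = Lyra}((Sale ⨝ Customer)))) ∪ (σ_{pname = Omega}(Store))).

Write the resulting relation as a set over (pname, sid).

{(Lyra, 11), (Lyra, 26), (Omega, 20)}

Sale ⋈ Customer (natural join on pid): {(38, 11, 28, Pat, cs, Atlas), (38, 11, 28, Pat, rd, Lyra), (38, 26, 10, Mo, cs, Atlas), (38, 26, 10, Mo, rd, Lyra), (39, 31, 18, Wes, hr, Delta)}
Apply σ_{pname = Lyra}; surviving tuples: {(38, 11, 28, Pat, rd, Lyra), (38, 26, 10, Mo, rd, Lyra)}
π[pname, region, cname, sid]: project onto (pname, region, cname, sid) → {(Lyra, rd, Mo, 26), (Lyra, rd, Pat, 11)}
Apply σ_{pname = Omega}; surviving tuples: {(Omega, hr, Fay, 20)}
Taking the union: {(Lyra, rd, Mo, 26), (Lyra, rd, Pat, 11), (Omega, hr, Fay, 20)}
π[pname, sid]: project onto (pname, sid) → {(Lyra, 11), (Lyra, 26), (Omega, 20)}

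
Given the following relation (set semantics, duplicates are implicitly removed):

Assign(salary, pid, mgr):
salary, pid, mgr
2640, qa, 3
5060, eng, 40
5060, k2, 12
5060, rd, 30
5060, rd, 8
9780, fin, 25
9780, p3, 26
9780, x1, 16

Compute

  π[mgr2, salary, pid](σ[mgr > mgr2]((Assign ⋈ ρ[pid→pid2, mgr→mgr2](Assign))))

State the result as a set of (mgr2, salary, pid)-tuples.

ρ[pid→pid2, mgr→mgr2]: schema becomes (salary, pid2, mgr2); tuples unchanged.
Natural join on salary: {(2640, qa, 3, qa, 3), (5060, eng, 40, eng, 40), (5060, eng, 40, k2, 12), (5060, eng, 40, rd, 30), (5060, eng, 40, rd, 8), (5060, k2, 12, eng, 40), (5060, k2, 12, k2, 12), (5060, k2, 12, rd, 30), (5060, k2, 12, rd, 8), (5060, rd, 30, eng, 40), (5060, rd, 30, k2, 12), (5060, rd, 30, rd, 30), (5060, rd, 30, rd, 8), (5060, rd, 8, eng, 40), (5060, rd, 8, k2, 12), (5060, rd, 8, rd, 30), (5060, rd, 8, rd, 8), (9780, fin, 25, fin, 25), (9780, fin, 25, p3, 26), (9780, fin, 25, x1, 16), (9780, p3, 26, fin, 25), (9780, p3, 26, p3, 26), (9780, p3, 26, x1, 16), (9780, x1, 16, fin, 25), (9780, x1, 16, p3, 26), (9780, x1, 16, x1, 16)}
Apply σ_{mgr > mgr2}; surviving tuples: {(5060, eng, 40, k2, 12), (5060, eng, 40, rd, 30), (5060, eng, 40, rd, 8), (5060, k2, 12, rd, 8), (5060, rd, 30, k2, 12), (5060, rd, 30, rd, 8), (9780, fin, 25, x1, 16), (9780, p3, 26, fin, 25), (9780, p3, 26, x1, 16)}
Projecting to mgr2, salary, pid: {(12, 5060, eng), (12, 5060, rd), (16, 9780, fin), (16, 9780, p3), (25, 9780, p3), (30, 5060, eng), (8, 5060, eng), (8, 5060, k2), (8, 5060, rd)}

{(12, 5060, eng), (12, 5060, rd), (16, 9780, fin), (16, 9780, p3), (25, 9780, p3), (30, 5060, eng), (8, 5060, eng), (8, 5060, k2), (8, 5060, rd)}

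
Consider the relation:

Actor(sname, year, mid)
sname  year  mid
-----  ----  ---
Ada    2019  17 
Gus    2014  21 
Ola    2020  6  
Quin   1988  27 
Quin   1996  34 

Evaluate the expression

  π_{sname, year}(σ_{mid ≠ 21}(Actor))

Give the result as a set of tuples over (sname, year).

{(Ada, 2019), (Ola, 2020), (Quin, 1988), (Quin, 1996)}

σ[mid ≠ 21]: keep tuples satisfying mid ≠ 21 → {(Ada, 2019, 17), (Ola, 2020, 6), (Quin, 1988, 27), (Quin, 1996, 34)}
π_{sname, year} gives {(Ada, 2019), (Ola, 2020), (Quin, 1988), (Quin, 1996)}.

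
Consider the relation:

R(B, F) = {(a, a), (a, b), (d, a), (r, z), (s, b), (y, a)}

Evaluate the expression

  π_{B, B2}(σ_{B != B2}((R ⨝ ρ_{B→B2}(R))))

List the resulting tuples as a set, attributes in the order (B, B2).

ρ[B→B2]: schema becomes (B2, F); tuples unchanged.
R ⋈ ρ_{B→B2}(R) (natural join on F): {(a, a, a), (a, a, d), (a, a, y), (a, b, a), (a, b, s), (d, a, a), (d, a, d), (d, a, y), (r, z, r), (s, b, a), (s, b, s), (y, a, a), (y, a, d), (y, a, y)}
Filtering on B != B2 leaves {(a, a, d), (a, a, y), (a, b, s), (d, a, a), (d, a, y), (s, b, a), (y, a, a), (y, a, d)}.
π[B, B2]: project onto (B, B2) → {(a, d), (a, s), (a, y), (d, a), (d, y), (s, a), (y, a), (y, d)}

{(a, d), (a, s), (a, y), (d, a), (d, y), (s, a), (y, a), (y, d)}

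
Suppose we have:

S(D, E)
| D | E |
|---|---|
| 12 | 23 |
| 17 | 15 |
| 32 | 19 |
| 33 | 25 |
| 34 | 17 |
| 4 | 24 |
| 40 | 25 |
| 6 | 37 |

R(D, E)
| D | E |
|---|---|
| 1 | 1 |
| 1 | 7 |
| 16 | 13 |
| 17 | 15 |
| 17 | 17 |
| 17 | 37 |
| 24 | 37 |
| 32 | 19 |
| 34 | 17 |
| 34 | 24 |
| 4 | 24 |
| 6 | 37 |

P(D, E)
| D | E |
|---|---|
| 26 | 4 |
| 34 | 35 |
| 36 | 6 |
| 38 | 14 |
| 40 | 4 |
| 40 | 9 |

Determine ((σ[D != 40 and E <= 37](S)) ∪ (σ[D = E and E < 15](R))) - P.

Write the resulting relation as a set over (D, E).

{(1, 1), (12, 23), (17, 15), (32, 19), (33, 25), (34, 17), (4, 24), (6, 37)}

Selection D != 40 and E <= 37: {(12, 23), (17, 15), (32, 19), (33, 25), (34, 17), (4, 24), (6, 37)}
Selection D = E and E < 15: {(1, 1)}
Taking the union: {(1, 1), (12, 23), (17, 15), (32, 19), (33, 25), (34, 17), (4, 24), (6, 37)}
Taking the difference: {(1, 1), (12, 23), (17, 15), (32, 19), (33, 25), (34, 17), (4, 24), (6, 37)}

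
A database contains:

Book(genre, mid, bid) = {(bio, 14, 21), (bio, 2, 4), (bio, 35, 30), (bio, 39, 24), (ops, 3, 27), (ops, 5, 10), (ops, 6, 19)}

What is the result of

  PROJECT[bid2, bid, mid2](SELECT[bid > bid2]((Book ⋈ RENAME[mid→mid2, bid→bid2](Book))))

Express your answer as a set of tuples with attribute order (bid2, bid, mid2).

{(10, 19, 5), (10, 27, 5), (19, 27, 6), (21, 24, 14), (21, 30, 14), (24, 30, 39), (4, 21, 2), (4, 24, 2), (4, 30, 2)}

ρ[mid→mid2, bid→bid2]: schema becomes (genre, mid2, bid2); tuples unchanged.
Joining Book and RENAME[mid→mid2, bid→bid2](Book) on genre yields {(bio, 14, 21, 14, 21), (bio, 14, 21, 2, 4), (bio, 14, 21, 35, 30), (bio, 14, 21, 39, 24), (bio, 2, 4, 14, 21), (bio, 2, 4, 2, 4), (bio, 2, 4, 35, 30), (bio, 2, 4, 39, 24), (bio, 35, 30, 14, 21), (bio, 35, 30, 2, 4), (bio, 35, 30, 35, 30), (bio, 35, 30, 39, 24), (bio, 39, 24, 14, 21), (bio, 39, 24, 2, 4), (bio, 39, 24, 35, 30), (bio, 39, 24, 39, 24), (ops, 3, 27, 3, 27), (ops, 3, 27, 5, 10), (ops, 3, 27, 6, 19), (ops, 5, 10, 3, 27), (ops, 5, 10, 5, 10), (ops, 5, 10, 6, 19), (ops, 6, 19, 3, 27), (ops, 6, 19, 5, 10), (ops, 6, 19, 6, 19)}.
σ[bid > bid2]: keep tuples satisfying bid > bid2 → {(bio, 14, 21, 2, 4), (bio, 35, 30, 14, 21), (bio, 35, 30, 2, 4), (bio, 35, 30, 39, 24), (bio, 39, 24, 14, 21), (bio, 39, 24, 2, 4), (ops, 3, 27, 5, 10), (ops, 3, 27, 6, 19), (ops, 6, 19, 5, 10)}
π_{bid2, bid, mid2} gives {(10, 19, 5), (10, 27, 5), (19, 27, 6), (21, 24, 14), (21, 30, 14), (24, 30, 39), (4, 21, 2), (4, 24, 2), (4, 30, 2)}.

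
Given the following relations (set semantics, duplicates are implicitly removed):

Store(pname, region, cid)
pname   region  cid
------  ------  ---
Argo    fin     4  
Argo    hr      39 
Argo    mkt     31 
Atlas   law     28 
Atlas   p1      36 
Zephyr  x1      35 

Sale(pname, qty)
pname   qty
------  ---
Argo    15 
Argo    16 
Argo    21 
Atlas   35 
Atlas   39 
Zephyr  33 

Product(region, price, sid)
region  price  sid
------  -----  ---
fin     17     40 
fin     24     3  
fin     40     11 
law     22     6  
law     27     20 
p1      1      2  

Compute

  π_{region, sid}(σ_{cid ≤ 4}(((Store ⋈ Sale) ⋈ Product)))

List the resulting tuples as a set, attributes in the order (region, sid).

{(fin, 11), (fin, 3), (fin, 40)}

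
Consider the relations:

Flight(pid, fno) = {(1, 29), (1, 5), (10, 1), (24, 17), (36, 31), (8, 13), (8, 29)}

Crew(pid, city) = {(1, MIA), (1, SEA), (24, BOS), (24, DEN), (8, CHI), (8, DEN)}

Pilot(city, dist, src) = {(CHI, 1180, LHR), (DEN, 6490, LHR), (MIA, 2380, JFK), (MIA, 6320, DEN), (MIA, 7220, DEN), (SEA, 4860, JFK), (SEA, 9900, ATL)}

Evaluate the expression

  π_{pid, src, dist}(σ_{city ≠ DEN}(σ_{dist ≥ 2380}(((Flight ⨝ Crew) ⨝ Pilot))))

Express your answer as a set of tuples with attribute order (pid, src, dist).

Natural join on pid: {(1, 29, MIA), (1, 29, SEA), (1, 5, MIA), (1, 5, SEA), (24, 17, BOS), (24, 17, DEN), (8, 13, CHI), (8, 13, DEN), (8, 29, CHI), (8, 29, DEN)}
Natural join on city: {(1, 29, MIA, 2380, JFK), (1, 29, MIA, 6320, DEN), (1, 29, MIA, 7220, DEN), (1, 29, SEA, 4860, JFK), (1, 29, SEA, 9900, ATL), (1, 5, MIA, 2380, JFK), (1, 5, MIA, 6320, DEN), (1, 5, MIA, 7220, DEN), (1, 5, SEA, 4860, JFK), (1, 5, SEA, 9900, ATL), (24, 17, DEN, 6490, LHR), (8, 13, CHI, 1180, LHR), (8, 13, DEN, 6490, LHR), (8, 29, CHI, 1180, LHR), (8, 29, DEN, 6490, LHR)}
Filtering on dist ≥ 2380 leaves {(1, 29, MIA, 2380, JFK), (1, 29, MIA, 6320, DEN), (1, 29, MIA, 7220, DEN), (1, 29, SEA, 4860, JFK), (1, 29, SEA, 9900, ATL), (1, 5, MIA, 2380, JFK), (1, 5, MIA, 6320, DEN), (1, 5, MIA, 7220, DEN), (1, 5, SEA, 4860, JFK), (1, 5, SEA, 9900, ATL), (24, 17, DEN, 6490, LHR), (8, 13, DEN, 6490, LHR), (8, 29, DEN, 6490, LHR)}.
Filtering on city ≠ DEN leaves {(1, 29, MIA, 2380, JFK), (1, 29, MIA, 6320, DEN), (1, 29, MIA, 7220, DEN), (1, 29, SEA, 4860, JFK), (1, 29, SEA, 9900, ATL), (1, 5, MIA, 2380, JFK), (1, 5, MIA, 6320, DEN), (1, 5, MIA, 7220, DEN), (1, 5, SEA, 4860, JFK), (1, 5, SEA, 9900, ATL)}.
Projecting to pid, src, dist (5 duplicate(s) eliminated): {(1, ATL, 9900), (1, DEN, 6320), (1, DEN, 7220), (1, JFK, 2380), (1, JFK, 4860)}

{(1, ATL, 9900), (1, DEN, 6320), (1, DEN, 7220), (1, JFK, 2380), (1, JFK, 4860)}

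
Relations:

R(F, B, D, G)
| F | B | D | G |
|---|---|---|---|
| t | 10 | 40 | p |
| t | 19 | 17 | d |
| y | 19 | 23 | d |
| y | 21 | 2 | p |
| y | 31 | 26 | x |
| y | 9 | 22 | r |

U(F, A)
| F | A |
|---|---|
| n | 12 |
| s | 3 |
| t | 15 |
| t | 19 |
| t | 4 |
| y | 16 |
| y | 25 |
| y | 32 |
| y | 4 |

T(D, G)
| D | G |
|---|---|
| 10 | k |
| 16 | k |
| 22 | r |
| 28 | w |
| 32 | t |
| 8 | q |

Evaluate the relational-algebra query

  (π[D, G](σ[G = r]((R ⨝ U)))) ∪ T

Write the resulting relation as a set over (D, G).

{(10, k), (16, k), (22, r), (28, w), (32, t), (8, q)}

Joining R and U on F yields {(t, 10, 40, p, 15), (t, 10, 40, p, 19), (t, 10, 40, p, 4), (t, 19, 17, d, 15), (t, 19, 17, d, 19), (t, 19, 17, d, 4), (y, 19, 23, d, 16), (y, 19, 23, d, 25), (y, 19, 23, d, 32), (y, 19, 23, d, 4), (y, 21, 2, p, 16), (y, 21, 2, p, 25), (y, 21, 2, p, 32), (y, 21, 2, p, 4), (y, 31, 26, x, 16), (y, 31, 26, x, 25), (y, 31, 26, x, 32), (y, 31, 26, x, 4), (y, 9, 22, r, 16), (y, 9, 22, r, 25), (y, 9, 22, r, 32), (y, 9, 22, r, 4)}.
Apply σ_{G = r}; surviving tuples: {(y, 9, 22, r, 16), (y, 9, 22, r, 25), (y, 9, 22, r, 32), (y, 9, 22, r, 4)}
Projecting to D, G (3 duplicate(s) eliminated): {(22, r)}
Set union of the two operands is {(10, k), (16, k), (22, r), (28, w), (32, t), (8, q)}.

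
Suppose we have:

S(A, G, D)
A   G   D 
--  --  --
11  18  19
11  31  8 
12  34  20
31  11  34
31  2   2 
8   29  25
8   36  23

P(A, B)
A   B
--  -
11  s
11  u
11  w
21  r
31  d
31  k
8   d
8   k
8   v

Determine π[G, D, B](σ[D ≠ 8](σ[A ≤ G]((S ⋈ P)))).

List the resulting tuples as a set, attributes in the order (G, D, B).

{(18, 19, s), (18, 19, u), (18, 19, w), (29, 25, d), (29, 25, k), (29, 25, v), (36, 23, d), (36, 23, k), (36, 23, v)}

Natural join on A: {(11, 18, 19, s), (11, 18, 19, u), (11, 18, 19, w), (11, 31, 8, s), (11, 31, 8, u), (11, 31, 8, w), (31, 11, 34, d), (31, 11, 34, k), (31, 2, 2, d), (31, 2, 2, k), (8, 29, 25, d), (8, 29, 25, k), (8, 29, 25, v), (8, 36, 23, d), (8, 36, 23, k), (8, 36, 23, v)}
Filtering on A ≤ G leaves {(11, 18, 19, s), (11, 18, 19, u), (11, 18, 19, w), (11, 31, 8, s), (11, 31, 8, u), (11, 31, 8, w), (8, 29, 25, d), (8, 29, 25, k), (8, 29, 25, v), (8, 36, 23, d), (8, 36, 23, k), (8, 36, 23, v)}.
Filtering on D ≠ 8 leaves {(11, 18, 19, s), (11, 18, 19, u), (11, 18, 19, w), (8, 29, 25, d), (8, 29, 25, k), (8, 29, 25, v), (8, 36, 23, d), (8, 36, 23, k), (8, 36, 23, v)}.
Keep only column(s) G, D, B: {(18, 19, s), (18, 19, u), (18, 19, w), (29, 25, d), (29, 25, k), (29, 25, v), (36, 23, d), (36, 23, k), (36, 23, v)}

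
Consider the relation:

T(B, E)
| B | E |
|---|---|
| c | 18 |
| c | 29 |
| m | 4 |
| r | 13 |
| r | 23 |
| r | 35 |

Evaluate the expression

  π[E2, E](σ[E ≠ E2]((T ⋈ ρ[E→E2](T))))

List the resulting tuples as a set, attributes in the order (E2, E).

{(13, 23), (13, 35), (18, 29), (23, 13), (23, 35), (29, 18), (35, 13), (35, 23)}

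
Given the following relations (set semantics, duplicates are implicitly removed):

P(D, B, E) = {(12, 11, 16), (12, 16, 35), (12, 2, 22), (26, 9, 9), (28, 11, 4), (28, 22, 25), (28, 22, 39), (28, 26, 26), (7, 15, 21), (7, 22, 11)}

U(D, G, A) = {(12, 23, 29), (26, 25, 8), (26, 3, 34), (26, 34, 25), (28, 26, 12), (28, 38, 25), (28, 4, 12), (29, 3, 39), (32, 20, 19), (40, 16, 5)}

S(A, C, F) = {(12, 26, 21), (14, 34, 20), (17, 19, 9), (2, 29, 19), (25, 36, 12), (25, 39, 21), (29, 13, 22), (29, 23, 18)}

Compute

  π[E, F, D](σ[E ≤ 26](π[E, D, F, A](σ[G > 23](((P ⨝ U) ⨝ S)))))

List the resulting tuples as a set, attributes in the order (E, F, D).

{(25, 12, 28), (25, 21, 28), (26, 12, 28), (26, 21, 28), (4, 12, 28), (4, 21, 28), (9, 12, 26), (9, 21, 26)}

Natural join on D: {(12, 11, 16, 23, 29), (12, 16, 35, 23, 29), (12, 2, 22, 23, 29), (26, 9, 9, 25, 8), (26, 9, 9, 3, 34), (26, 9, 9, 34, 25), (28, 11, 4, 26, 12), (28, 11, 4, 38, 25), (28, 11, 4, 4, 12), (28, 22, 25, 26, 12), (28, 22, 25, 38, 25), (28, 22, 25, 4, 12), (28, 22, 39, 26, 12), (28, 22, 39, 38, 25), (28, 22, 39, 4, 12), (28, 26, 26, 26, 12), (28, 26, 26, 38, 25), (28, 26, 26, 4, 12)}
Natural join on A: {(12, 11, 16, 23, 29, 13, 22), (12, 11, 16, 23, 29, 23, 18), (12, 16, 35, 23, 29, 13, 22), (12, 16, 35, 23, 29, 23, 18), (12, 2, 22, 23, 29, 13, 22), (12, 2, 22, 23, 29, 23, 18), (26, 9, 9, 34, 25, 36, 12), (26, 9, 9, 34, 25, 39, 21), (28, 11, 4, 26, 12, 26, 21), (28, 11, 4, 38, 25, 36, 12), (28, 11, 4, 38, 25, 39, 21), (28, 11, 4, 4, 12, 26, 21), (28, 22, 25, 26, 12, 26, 21), (28, 22, 25, 38, 25, 36, 12), (28, 22, 25, 38, 25, 39, 21), (28, 22, 25, 4, 12, 26, 21), (28, 22, 39, 26, 12, 26, 21), (28, 22, 39, 38, 25, 36, 12), (28, 22, 39, 38, 25, 39, 21), (28, 22, 39, 4, 12, 26, 21), (28, 26, 26, 26, 12, 26, 21), (28, 26, 26, 38, 25, 36, 12), (28, 26, 26, 38, 25, 39, 21), (28, 26, 26, 4, 12, 26, 21)}
Selection G > 23: {(26, 9, 9, 34, 25, 36, 12), (26, 9, 9, 34, 25, 39, 21), (28, 11, 4, 26, 12, 26, 21), (28, 11, 4, 38, 25, 36, 12), (28, 11, 4, 38, 25, 39, 21), (28, 22, 25, 26, 12, 26, 21), (28, 22, 25, 38, 25, 36, 12), (28, 22, 25, 38, 25, 39, 21), (28, 22, 39, 26, 12, 26, 21), (28, 22, 39, 38, 25, 36, 12), (28, 22, 39, 38, 25, 39, 21), (28, 26, 26, 26, 12, 26, 21), (28, 26, 26, 38, 25, 36, 12), (28, 26, 26, 38, 25, 39, 21)}
Keep only column(s) E, D, F, A: {(25, 28, 12, 25), (25, 28, 21, 12), (25, 28, 21, 25), (26, 28, 12, 25), (26, 28, 21, 12), (26, 28, 21, 25), (39, 28, 12, 25), (39, 28, 21, 12), (39, 28, 21, 25), (4, 28, 12, 25), (4, 28, 21, 12), (4, 28, 21, 25), (9, 26, 12, 25), (9, 26, 21, 25)}
Selection E ≤ 26: {(25, 28, 12, 25), (25, 28, 21, 12), (25, 28, 21, 25), (26, 28, 12, 25), (26, 28, 21, 12), (26, 28, 21, 25), (4, 28, 12, 25), (4, 28, 21, 12), (4, 28, 21, 25), (9, 26, 12, 25), (9, 26, 21, 25)}
Keep only column(s) E, F, D (3 duplicate(s) eliminated): {(25, 12, 28), (25, 21, 28), (26, 12, 28), (26, 21, 28), (4, 12, 28), (4, 21, 28), (9, 12, 26), (9, 21, 26)}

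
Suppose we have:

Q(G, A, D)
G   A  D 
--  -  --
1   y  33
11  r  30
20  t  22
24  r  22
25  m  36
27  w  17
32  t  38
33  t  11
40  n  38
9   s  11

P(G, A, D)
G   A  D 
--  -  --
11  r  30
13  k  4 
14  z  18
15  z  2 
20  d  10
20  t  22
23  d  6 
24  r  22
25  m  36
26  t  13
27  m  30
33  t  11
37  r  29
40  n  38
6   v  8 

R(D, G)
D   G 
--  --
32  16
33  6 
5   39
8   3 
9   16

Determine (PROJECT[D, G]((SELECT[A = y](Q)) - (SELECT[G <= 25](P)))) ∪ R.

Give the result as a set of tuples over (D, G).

{(32, 16), (33, 1), (33, 6), (5, 39), (8, 3), (9, 16)}

σ[A = y]: keep tuples satisfying A = y → {(1, y, 33)}
σ[G <= 25]: keep tuples satisfying G <= 25 → {(11, r, 30), (13, k, 4), (14, z, 18), (15, z, 2), (20, d, 10), (20, t, 22), (23, d, 6), (24, r, 22), (25, m, 36), (6, v, 8)}
Set difference of the two operands is {(1, y, 33)}.
π[D, G]: project onto (D, G) → {(33, 1)}
Set union of the two operands is {(32, 16), (33, 1), (33, 6), (5, 39), (8, 3), (9, 16)}.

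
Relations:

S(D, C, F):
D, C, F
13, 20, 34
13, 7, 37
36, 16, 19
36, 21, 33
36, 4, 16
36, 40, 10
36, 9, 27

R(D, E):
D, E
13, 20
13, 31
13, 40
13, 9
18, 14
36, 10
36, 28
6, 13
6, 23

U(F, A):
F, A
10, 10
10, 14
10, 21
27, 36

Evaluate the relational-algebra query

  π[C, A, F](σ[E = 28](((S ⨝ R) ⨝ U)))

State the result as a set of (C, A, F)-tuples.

{(40, 10, 10), (40, 14, 10), (40, 21, 10), (9, 36, 27)}

Joining S and R on D yields {(13, 20, 34, 20), (13, 20, 34, 31), (13, 20, 34, 40), (13, 20, 34, 9), (13, 7, 37, 20), (13, 7, 37, 31), (13, 7, 37, 40), (13, 7, 37, 9), (36, 16, 19, 10), (36, 16, 19, 28), (36, 21, 33, 10), (36, 21, 33, 28), (36, 4, 16, 10), (36, 4, 16, 28), (36, 40, 10, 10), (36, 40, 10, 28), (36, 9, 27, 10), (36, 9, 27, 28)}.
Joining (S ⨝ R) and U on F yields {(36, 40, 10, 10, 10), (36, 40, 10, 10, 14), (36, 40, 10, 10, 21), (36, 40, 10, 28, 10), (36, 40, 10, 28, 14), (36, 40, 10, 28, 21), (36, 9, 27, 10, 36), (36, 9, 27, 28, 36)}.
Filtering on E = 28 leaves {(36, 40, 10, 28, 10), (36, 40, 10, 28, 14), (36, 40, 10, 28, 21), (36, 9, 27, 28, 36)}.
π[C, A, F]: project onto (C, A, F) → {(40, 10, 10), (40, 14, 10), (40, 21, 10), (9, 36, 27)}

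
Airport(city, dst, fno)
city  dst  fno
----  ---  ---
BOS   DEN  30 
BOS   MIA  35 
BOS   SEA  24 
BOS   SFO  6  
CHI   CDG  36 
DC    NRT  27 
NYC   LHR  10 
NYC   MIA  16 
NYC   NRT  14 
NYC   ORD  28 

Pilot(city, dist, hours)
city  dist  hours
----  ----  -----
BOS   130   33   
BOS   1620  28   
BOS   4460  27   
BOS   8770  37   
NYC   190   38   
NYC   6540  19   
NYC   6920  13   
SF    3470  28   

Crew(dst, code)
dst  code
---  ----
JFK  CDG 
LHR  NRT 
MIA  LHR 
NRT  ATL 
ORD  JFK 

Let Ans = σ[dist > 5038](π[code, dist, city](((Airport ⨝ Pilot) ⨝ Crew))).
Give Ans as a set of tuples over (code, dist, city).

Airport ⋈ Pilot (natural join on city): {(BOS, DEN, 30, 130, 33), (BOS, DEN, 30, 1620, 28), (BOS, DEN, 30, 4460, 27), (BOS, DEN, 30, 8770, 37), (BOS, MIA, 35, 130, 33), (BOS, MIA, 35, 1620, 28), (BOS, MIA, 35, 4460, 27), (BOS, MIA, 35, 8770, 37), (BOS, SEA, 24, 130, 33), (BOS, SEA, 24, 1620, 28), (BOS, SEA, 24, 4460, 27), (BOS, SEA, 24, 8770, 37), (BOS, SFO, 6, 130, 33), (BOS, SFO, 6, 1620, 28), (BOS, SFO, 6, 4460, 27), (BOS, SFO, 6, 8770, 37), (NYC, LHR, 10, 190, 38), (NYC, LHR, 10, 6540, 19), (NYC, LHR, 10, 6920, 13), (NYC, MIA, 16, 190, 38), (NYC, MIA, 16, 6540, 19), (NYC, MIA, 16, 6920, 13), (NYC, NRT, 14, 190, 38), (NYC, NRT, 14, 6540, 19), (NYC, NRT, 14, 6920, 13), (NYC, ORD, 28, 190, 38), (NYC, ORD, 28, 6540, 19), (NYC, ORD, 28, 6920, 13)}
(Airport ⨝ Pilot) ⋈ Crew (natural join on dst): {(BOS, MIA, 35, 130, 33, LHR), (BOS, MIA, 35, 1620, 28, LHR), (BOS, MIA, 35, 4460, 27, LHR), (BOS, MIA, 35, 8770, 37, LHR), (NYC, LHR, 10, 190, 38, NRT), (NYC, LHR, 10, 6540, 19, NRT), (NYC, LHR, 10, 6920, 13, NRT), (NYC, MIA, 16, 190, 38, LHR), (NYC, MIA, 16, 6540, 19, LHR), (NYC, MIA, 16, 6920, 13, LHR), (NYC, NRT, 14, 190, 38, ATL), (NYC, NRT, 14, 6540, 19, ATL), (NYC, NRT, 14, 6920, 13, ATL), (NYC, ORD, 28, 190, 38, JFK), (NYC, ORD, 28, 6540, 19, JFK), (NYC, ORD, 28, 6920, 13, JFK)}
Keep only column(s) code, dist, city: {(ATL, 190, NYC), (ATL, 6540, NYC), (ATL, 6920, NYC), (JFK, 190, NYC), (JFK, 6540, NYC), (JFK, 6920, NYC), (LHR, 130, BOS), (LHR, 1620, BOS), (LHR, 190, NYC), (LHR, 4460, BOS), (LHR, 6540, NYC), (LHR, 6920, NYC), (LHR, 8770, BOS), (NRT, 190, NYC), (NRT, 6540, NYC), (NRT, 6920, NYC)}
Selection dist > 5038: {(ATL, 6540, NYC), (ATL, 6920, NYC), (JFK, 6540, NYC), (JFK, 6920, NYC), (LHR, 6540, NYC), (LHR, 6920, NYC), (LHR, 8770, BOS), (NRT, 6540, NYC), (NRT, 6920, NYC)}

{(ATL, 6540, NYC), (ATL, 6920, NYC), (JFK, 6540, NYC), (JFK, 6920, NYC), (LHR, 6540, NYC), (LHR, 6920, NYC), (LHR, 8770, BOS), (NRT, 6540, NYC), (NRT, 6920, NYC)}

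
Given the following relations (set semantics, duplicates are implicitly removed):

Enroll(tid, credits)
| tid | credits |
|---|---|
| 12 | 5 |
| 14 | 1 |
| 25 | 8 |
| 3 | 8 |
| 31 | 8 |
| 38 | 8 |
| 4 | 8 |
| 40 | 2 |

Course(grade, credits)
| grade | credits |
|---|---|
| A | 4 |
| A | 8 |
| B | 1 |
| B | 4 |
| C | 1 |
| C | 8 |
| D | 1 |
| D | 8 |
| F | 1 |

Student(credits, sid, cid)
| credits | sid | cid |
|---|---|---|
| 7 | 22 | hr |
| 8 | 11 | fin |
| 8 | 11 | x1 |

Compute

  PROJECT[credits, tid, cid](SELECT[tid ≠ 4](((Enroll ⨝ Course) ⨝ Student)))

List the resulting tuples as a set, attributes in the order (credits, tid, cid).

Enroll ⋈ Course (natural join on credits): {(14, 1, B), (14, 1, C), (14, 1, D), (14, 1, F), (25, 8, A), (25, 8, C), (25, 8, D), (3, 8, A), (3, 8, C), (3, 8, D), (31, 8, A), (31, 8, C), (31, 8, D), (38, 8, A), (38, 8, C), (38, 8, D), (4, 8, A), (4, 8, C), (4, 8, D)}
(Enroll ⨝ Course) ⋈ Student (natural join on credits): {(25, 8, A, 11, fin), (25, 8, A, 11, x1), (25, 8, C, 11, fin), (25, 8, C, 11, x1), (25, 8, D, 11, fin), (25, 8, D, 11, x1), (3, 8, A, 11, fin), (3, 8, A, 11, x1), (3, 8, C, 11, fin), (3, 8, C, 11, x1), (3, 8, D, 11, fin), (3, 8, D, 11, x1), (31, 8, A, 11, fin), (31, 8, A, 11, x1), (31, 8, C, 11, fin), (31, 8, C, 11, x1), (31, 8, D, 11, fin), (31, 8, D, 11, x1), (38, 8, A, 11, fin), (38, 8, A, 11, x1), (38, 8, C, 11, fin), (38, 8, C, 11, x1), (38, 8, D, 11, fin), (38, 8, D, 11, x1), (4, 8, A, 11, fin), (4, 8, A, 11, x1), (4, 8, C, 11, fin), (4, 8, C, 11, x1), (4, 8, D, 11, fin), (4, 8, D, 11, x1)}
σ[tid ≠ 4]: keep tuples satisfying tid ≠ 4 → {(25, 8, A, 11, fin), (25, 8, A, 11, x1), (25, 8, C, 11, fin), (25, 8, C, 11, x1), (25, 8, D, 11, fin), (25, 8, D, 11, x1), (3, 8, A, 11, fin), (3, 8, A, 11, x1), (3, 8, C, 11, fin), (3, 8, C, 11, x1), (3, 8, D, 11, fin), (3, 8, D, 11, x1), (31, 8, A, 11, fin), (31, 8, A, 11, x1), (31, 8, C, 11, fin), (31, 8, C, 11, x1), (31, 8, D, 11, fin), (31, 8, D, 11, x1), (38, 8, A, 11, fin), (38, 8, A, 11, x1), (38, 8, C, 11, fin), (38, 8, C, 11, x1), (38, 8, D, 11, fin), (38, 8, D, 11, x1)}
π[credits, tid, cid]: project onto (credits, tid, cid) (16 duplicate(s) eliminated) → {(8, 25, fin), (8, 25, x1), (8, 3, fin), (8, 3, x1), (8, 31, fin), (8, 31, x1), (8, 38, fin), (8, 38, x1)}

{(8, 25, fin), (8, 25, x1), (8, 3, fin), (8, 3, x1), (8, 31, fin), (8, 31, x1), (8, 38, fin), (8, 38, x1)}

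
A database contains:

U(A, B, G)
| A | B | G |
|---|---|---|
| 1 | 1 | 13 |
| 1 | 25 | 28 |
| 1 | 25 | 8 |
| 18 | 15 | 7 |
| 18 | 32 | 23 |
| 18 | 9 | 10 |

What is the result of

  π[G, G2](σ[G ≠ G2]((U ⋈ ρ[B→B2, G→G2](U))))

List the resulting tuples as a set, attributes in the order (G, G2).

{(10, 23), (10, 7), (13, 28), (13, 8), (23, 10), (23, 7), (28, 13), (28, 8), (7, 10), (7, 23), (8, 13), (8, 28)}

ρ[B→B2, G→G2]: schema becomes (A, B2, G2); tuples unchanged.
Natural join on A: {(1, 1, 13, 1, 13), (1, 1, 13, 25, 28), (1, 1, 13, 25, 8), (1, 25, 28, 1, 13), (1, 25, 28, 25, 28), (1, 25, 28, 25, 8), (1, 25, 8, 1, 13), (1, 25, 8, 25, 28), (1, 25, 8, 25, 8), (18, 15, 7, 15, 7), (18, 15, 7, 32, 23), (18, 15, 7, 9, 10), (18, 32, 23, 15, 7), (18, 32, 23, 32, 23), (18, 32, 23, 9, 10), (18, 9, 10, 15, 7), (18, 9, 10, 32, 23), (18, 9, 10, 9, 10)}
Selection G ≠ G2: {(1, 1, 13, 25, 28), (1, 1, 13, 25, 8), (1, 25, 28, 1, 13), (1, 25, 28, 25, 8), (1, 25, 8, 1, 13), (1, 25, 8, 25, 28), (18, 15, 7, 32, 23), (18, 15, 7, 9, 10), (18, 32, 23, 15, 7), (18, 32, 23, 9, 10), (18, 9, 10, 15, 7), (18, 9, 10, 32, 23)}
π[G, G2]: project onto (G, G2) → {(10, 23), (10, 7), (13, 28), (13, 8), (23, 10), (23, 7), (28, 13), (28, 8), (7, 10), (7, 23), (8, 13), (8, 28)}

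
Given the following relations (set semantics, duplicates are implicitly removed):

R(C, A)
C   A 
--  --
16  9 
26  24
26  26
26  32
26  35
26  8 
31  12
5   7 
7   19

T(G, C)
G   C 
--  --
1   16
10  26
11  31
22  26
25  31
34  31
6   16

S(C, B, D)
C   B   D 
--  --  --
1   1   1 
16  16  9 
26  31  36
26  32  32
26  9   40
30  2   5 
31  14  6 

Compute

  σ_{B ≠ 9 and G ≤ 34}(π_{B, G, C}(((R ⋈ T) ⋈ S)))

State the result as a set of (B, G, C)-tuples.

Joining R and T on C yields {(16, 9, 1), (16, 9, 6), (26, 24, 10), (26, 24, 22), (26, 26, 10), (26, 26, 22), (26, 32, 10), (26, 32, 22), (26, 35, 10), (26, 35, 22), (26, 8, 10), (26, 8, 22), (31, 12, 11), (31, 12, 25), (31, 12, 34)}.
Joining (R ⋈ T) and S on C yields {(16, 9, 1, 16, 9), (16, 9, 6, 16, 9), (26, 24, 10, 31, 36), (26, 24, 10, 32, 32), (26, 24, 10, 9, 40), (26, 24, 22, 31, 36), (26, 24, 22, 32, 32), (26, 24, 22, 9, 40), (26, 26, 10, 31, 36), (26, 26, 10, 32, 32), (26, 26, 10, 9, 40), (26, 26, 22, 31, 36), (26, 26, 22, 32, 32), (26, 26, 22, 9, 40), (26, 32, 10, 31, 36), (26, 32, 10, 32, 32), (26, 32, 10, 9, 40), (26, 32, 22, 31, 36), (26, 32, 22, 32, 32), (26, 32, 22, 9, 40), (26, 35, 10, 31, 36), (26, 35, 10, 32, 32), (26, 35, 10, 9, 40), (26, 35, 22, 31, 36), (26, 35, 22, 32, 32), (26, 35, 22, 9, 40), (26, 8, 10, 31, 36), (26, 8, 10, 32, 32), (26, 8, 10, 9, 40), (26, 8, 22, 31, 36), (26, 8, 22, 32, 32), (26, 8, 22, 9, 40), (31, 12, 11, 14, 6), (31, 12, 25, 14, 6), (31, 12, 34, 14, 6)}.
π_{B, G, C} gives {(14, 11, 31), (14, 25, 31), (14, 34, 31), (16, 1, 16), (16, 6, 16), (31, 10, 26), (31, 22, 26), (32, 10, 26), (32, 22, 26), (9, 10, 26), (9, 22, 26)} (24 duplicate(s) eliminated).
Filtering on B ≠ 9 and G ≤ 34 leaves {(14, 11, 31), (14, 25, 31), (14, 34, 31), (16, 1, 16), (16, 6, 16), (31, 10, 26), (31, 22, 26), (32, 10, 26), (32, 22, 26)}.

{(14, 11, 31), (14, 25, 31), (14, 34, 31), (16, 1, 16), (16, 6, 16), (31, 10, 26), (31, 22, 26), (32, 10, 26), (32, 22, 26)}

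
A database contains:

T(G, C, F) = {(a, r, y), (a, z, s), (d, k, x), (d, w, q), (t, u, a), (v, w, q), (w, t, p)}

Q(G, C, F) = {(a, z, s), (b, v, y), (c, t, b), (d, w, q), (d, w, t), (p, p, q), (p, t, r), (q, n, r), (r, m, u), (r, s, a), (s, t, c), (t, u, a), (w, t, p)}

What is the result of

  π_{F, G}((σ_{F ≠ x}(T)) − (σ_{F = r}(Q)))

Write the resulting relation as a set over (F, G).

{(a, t), (p, w), (q, d), (q, v), (s, a), (y, a)}

σ[F ≠ x]: keep tuples satisfying F ≠ x → {(a, r, y), (a, z, s), (d, w, q), (t, u, a), (v, w, q), (w, t, p)}
σ[F = r]: keep tuples satisfying F = r → {(p, t, r), (q, n, r)}
Taking the difference: {(a, r, y), (a, z, s), (d, w, q), (t, u, a), (v, w, q), (w, t, p)}
Projecting to F, G: {(a, t), (p, w), (q, d), (q, v), (s, a), (y, a)}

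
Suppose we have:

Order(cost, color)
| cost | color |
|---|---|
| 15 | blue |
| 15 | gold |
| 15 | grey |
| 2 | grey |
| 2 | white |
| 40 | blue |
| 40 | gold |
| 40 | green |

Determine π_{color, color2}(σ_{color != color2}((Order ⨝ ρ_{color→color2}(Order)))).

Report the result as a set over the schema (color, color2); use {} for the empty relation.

ρ[color→color2]: schema becomes (cost, color2); tuples unchanged.
Joining Order and ρ_{color→color2}(Order) on cost yields {(15, blue, blue), (15, blue, gold), (15, blue, grey), (15, gold, blue), (15, gold, gold), (15, gold, grey), (15, grey, blue), (15, grey, gold), (15, grey, grey), (2, grey, grey), (2, grey, white), (2, white, grey), (2, white, white), (40, blue, blue), (40, blue, gold), (40, blue, green), (40, gold, blue), (40, gold, gold), (40, gold, green), (40, green, blue), (40, green, gold), (40, green, green)}.
σ[color != color2]: keep tuples satisfying color != color2 → {(15, blue, gold), (15, blue, grey), (15, gold, blue), (15, gold, grey), (15, grey, blue), (15, grey, gold), (2, grey, white), (2, white, grey), (40, blue, gold), (40, blue, green), (40, gold, blue), (40, gold, green), (40, green, blue), (40, green, gold)}
π[color, color2]: project onto (color, color2) (2 duplicate(s) eliminated) → {(blue, gold), (blue, green), (blue, grey), (gold, blue), (gold, green), (gold, grey), (green, blue), (green, gold), (grey, blue), (grey, gold), (grey, white), (white, grey)}

{(blue, gold), (blue, green), (blue, grey), (gold, blue), (gold, green), (gold, grey), (green, blue), (green, gold), (grey, blue), (grey, gold), (grey, white), (white, grey)}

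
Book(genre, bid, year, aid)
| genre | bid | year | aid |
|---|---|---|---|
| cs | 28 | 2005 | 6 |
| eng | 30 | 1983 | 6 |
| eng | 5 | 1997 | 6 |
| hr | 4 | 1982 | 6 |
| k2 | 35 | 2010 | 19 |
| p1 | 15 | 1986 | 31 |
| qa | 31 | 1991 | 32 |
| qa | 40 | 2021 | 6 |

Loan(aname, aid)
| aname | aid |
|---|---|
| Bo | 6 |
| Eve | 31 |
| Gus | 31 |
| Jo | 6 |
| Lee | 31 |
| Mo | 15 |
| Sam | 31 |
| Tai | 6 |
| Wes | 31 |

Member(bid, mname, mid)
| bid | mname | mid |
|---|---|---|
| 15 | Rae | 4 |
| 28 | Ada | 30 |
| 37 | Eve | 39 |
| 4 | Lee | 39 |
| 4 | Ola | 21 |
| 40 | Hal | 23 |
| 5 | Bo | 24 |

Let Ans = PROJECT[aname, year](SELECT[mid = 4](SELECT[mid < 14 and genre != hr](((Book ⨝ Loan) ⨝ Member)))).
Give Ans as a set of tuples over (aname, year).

Joining Book and Loan on aid yields {(cs, 28, 2005, 6, Bo), (cs, 28, 2005, 6, Jo), (cs, 28, 2005, 6, Tai), (eng, 30, 1983, 6, Bo), (eng, 30, 1983, 6, Jo), (eng, 30, 1983, 6, Tai), (eng, 5, 1997, 6, Bo), (eng, 5, 1997, 6, Jo), (eng, 5, 1997, 6, Tai), (hr, 4, 1982, 6, Bo), (hr, 4, 1982, 6, Jo), (hr, 4, 1982, 6, Tai), (p1, 15, 1986, 31, Eve), (p1, 15, 1986, 31, Gus), (p1, 15, 1986, 31, Lee), (p1, 15, 1986, 31, Sam), (p1, 15, 1986, 31, Wes), (qa, 40, 2021, 6, Bo), (qa, 40, 2021, 6, Jo), (qa, 40, 2021, 6, Tai)}.
Joining (Book ⨝ Loan) and Member on bid yields {(cs, 28, 2005, 6, Bo, Ada, 30), (cs, 28, 2005, 6, Jo, Ada, 30), (cs, 28, 2005, 6, Tai, Ada, 30), (eng, 5, 1997, 6, Bo, Bo, 24), (eng, 5, 1997, 6, Jo, Bo, 24), (eng, 5, 1997, 6, Tai, Bo, 24), (hr, 4, 1982, 6, Bo, Lee, 39), (hr, 4, 1982, 6, Bo, Ola, 21), (hr, 4, 1982, 6, Jo, Lee, 39), (hr, 4, 1982, 6, Jo, Ola, 21), (hr, 4, 1982, 6, Tai, Lee, 39), (hr, 4, 1982, 6, Tai, Ola, 21), (p1, 15, 1986, 31, Eve, Rae, 4), (p1, 15, 1986, 31, Gus, Rae, 4), (p1, 15, 1986, 31, Lee, Rae, 4), (p1, 15, 1986, 31, Sam, Rae, 4), (p1, 15, 1986, 31, Wes, Rae, 4), (qa, 40, 2021, 6, Bo, Hal, 23), (qa, 40, 2021, 6, Jo, Hal, 23), (qa, 40, 2021, 6, Tai, Hal, 23)}.
Apply σ_{mid < 14 and genre != hr}; surviving tuples: {(p1, 15, 1986, 31, Eve, Rae, 4), (p1, 15, 1986, 31, Gus, Rae, 4), (p1, 15, 1986, 31, Lee, Rae, 4), (p1, 15, 1986, 31, Sam, Rae, 4), (p1, 15, 1986, 31, Wes, Rae, 4)}
Apply σ_{mid = 4}; surviving tuples: {(p1, 15, 1986, 31, Eve, Rae, 4), (p1, 15, 1986, 31, Gus, Rae, 4), (p1, 15, 1986, 31, Lee, Rae, 4), (p1, 15, 1986, 31, Sam, Rae, 4), (p1, 15, 1986, 31, Wes, Rae, 4)}
π[aname, year]: project onto (aname, year) → {(Eve, 1986), (Gus, 1986), (Lee, 1986), (Sam, 1986), (Wes, 1986)}

{(Eve, 1986), (Gus, 1986), (Lee, 1986), (Sam, 1986), (Wes, 1986)}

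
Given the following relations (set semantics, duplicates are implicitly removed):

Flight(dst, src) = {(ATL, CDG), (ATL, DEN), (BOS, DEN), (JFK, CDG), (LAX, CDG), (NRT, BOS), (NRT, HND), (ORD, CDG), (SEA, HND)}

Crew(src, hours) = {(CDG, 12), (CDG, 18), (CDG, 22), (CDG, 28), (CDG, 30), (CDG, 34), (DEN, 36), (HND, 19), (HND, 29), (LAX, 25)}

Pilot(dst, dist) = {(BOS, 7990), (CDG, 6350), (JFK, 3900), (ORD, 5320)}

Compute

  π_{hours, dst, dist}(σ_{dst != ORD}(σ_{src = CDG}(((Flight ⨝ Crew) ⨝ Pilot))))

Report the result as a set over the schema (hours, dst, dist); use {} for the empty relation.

{(12, JFK, 3900), (18, JFK, 3900), (22, JFK, 3900), (28, JFK, 3900), (30, JFK, 3900), (34, JFK, 3900)}

Natural join on src: {(ATL, CDG, 12), (ATL, CDG, 18), (ATL, CDG, 22), (ATL, CDG, 28), (ATL, CDG, 30), (ATL, CDG, 34), (ATL, DEN, 36), (BOS, DEN, 36), (JFK, CDG, 12), (JFK, CDG, 18), (JFK, CDG, 22), (JFK, CDG, 28), (JFK, CDG, 30), (JFK, CDG, 34), (LAX, CDG, 12), (LAX, CDG, 18), (LAX, CDG, 22), (LAX, CDG, 28), (LAX, CDG, 30), (LAX, CDG, 34), (NRT, HND, 19), (NRT, HND, 29), (ORD, CDG, 12), (ORD, CDG, 18), (ORD, CDG, 22), (ORD, CDG, 28), (ORD, CDG, 30), (ORD, CDG, 34), (SEA, HND, 19), (SEA, HND, 29)}
Natural join on dst: {(BOS, DEN, 36, 7990), (JFK, CDG, 12, 3900), (JFK, CDG, 18, 3900), (JFK, CDG, 22, 3900), (JFK, CDG, 28, 3900), (JFK, CDG, 30, 3900), (JFK, CDG, 34, 3900), (ORD, CDG, 12, 5320), (ORD, CDG, 18, 5320), (ORD, CDG, 22, 5320), (ORD, CDG, 28, 5320), (ORD, CDG, 30, 5320), (ORD, CDG, 34, 5320)}
σ[src = CDG]: keep tuples satisfying src = CDG → {(JFK, CDG, 12, 3900), (JFK, CDG, 18, 3900), (JFK, CDG, 22, 3900), (JFK, CDG, 28, 3900), (JFK, CDG, 30, 3900), (JFK, CDG, 34, 3900), (ORD, CDG, 12, 5320), (ORD, CDG, 18, 5320), (ORD, CDG, 22, 5320), (ORD, CDG, 28, 5320), (ORD, CDG, 30, 5320), (ORD, CDG, 34, 5320)}
σ[dst != ORD]: keep tuples satisfying dst != ORD → {(JFK, CDG, 12, 3900), (JFK, CDG, 18, 3900), (JFK, CDG, 22, 3900), (JFK, CDG, 28, 3900), (JFK, CDG, 30, 3900), (JFK, CDG, 34, 3900)}
π_{hours, dst, dist} gives {(12, JFK, 3900), (18, JFK, 3900), (22, JFK, 3900), (28, JFK, 3900), (30, JFK, 3900), (34, JFK, 3900)}.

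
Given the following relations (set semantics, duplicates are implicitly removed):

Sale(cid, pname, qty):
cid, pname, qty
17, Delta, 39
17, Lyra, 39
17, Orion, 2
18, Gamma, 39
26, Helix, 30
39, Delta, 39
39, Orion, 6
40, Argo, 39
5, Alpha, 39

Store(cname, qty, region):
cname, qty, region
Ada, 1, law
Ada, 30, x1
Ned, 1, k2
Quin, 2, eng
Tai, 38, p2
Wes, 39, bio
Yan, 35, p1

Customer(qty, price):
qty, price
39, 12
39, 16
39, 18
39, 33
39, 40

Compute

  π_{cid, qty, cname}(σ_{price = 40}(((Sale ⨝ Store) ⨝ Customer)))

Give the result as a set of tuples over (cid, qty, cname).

Natural join on qty: {(17, Delta, 39, Wes, bio), (17, Lyra, 39, Wes, bio), (17, Orion, 2, Quin, eng), (18, Gamma, 39, Wes, bio), (26, Helix, 30, Ada, x1), (39, Delta, 39, Wes, bio), (40, Argo, 39, Wes, bio), (5, Alpha, 39, Wes, bio)}
Natural join on qty: {(17, Delta, 39, Wes, bio, 12), (17, Delta, 39, Wes, bio, 16), (17, Delta, 39, Wes, bio, 18), (17, Delta, 39, Wes, bio, 33), (17, Delta, 39, Wes, bio, 40), (17, Lyra, 39, Wes, bio, 12), (17, Lyra, 39, Wes, bio, 16), (17, Lyra, 39, Wes, bio, 18), (17, Lyra, 39, Wes, bio, 33), (17, Lyra, 39, Wes, bio, 40), (18, Gamma, 39, Wes, bio, 12), (18, Gamma, 39, Wes, bio, 16), (18, Gamma, 39, Wes, bio, 18), (18, Gamma, 39, Wes, bio, 33), (18, Gamma, 39, Wes, bio, 40), (39, Delta, 39, Wes, bio, 12), (39, Delta, 39, Wes, bio, 16), (39, Delta, 39, Wes, bio, 18), (39, Delta, 39, Wes, bio, 33), (39, Delta, 39, Wes, bio, 40), (40, Argo, 39, Wes, bio, 12), (40, Argo, 39, Wes, bio, 16), (40, Argo, 39, Wes, bio, 18), (40, Argo, 39, Wes, bio, 33), (40, Argo, 39, Wes, bio, 40), (5, Alpha, 39, Wes, bio, 12), (5, Alpha, 39, Wes, bio, 16), (5, Alpha, 39, Wes, bio, 18), (5, Alpha, 39, Wes, bio, 33), (5, Alpha, 39, Wes, bio, 40)}
Filtering on price = 40 leaves {(17, Delta, 39, Wes, bio, 40), (17, Lyra, 39, Wes, bio, 40), (18, Gamma, 39, Wes, bio, 40), (39, Delta, 39, Wes, bio, 40), (40, Argo, 39, Wes, bio, 40), (5, Alpha, 39, Wes, bio, 40)}.
Projecting to cid, qty, cname (1 duplicate(s) eliminated): {(17, 39, Wes), (18, 39, Wes), (39, 39, Wes), (40, 39, Wes), (5, 39, Wes)}

{(17, 39, Wes), (18, 39, Wes), (39, 39, Wes), (40, 39, Wes), (5, 39, Wes)}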